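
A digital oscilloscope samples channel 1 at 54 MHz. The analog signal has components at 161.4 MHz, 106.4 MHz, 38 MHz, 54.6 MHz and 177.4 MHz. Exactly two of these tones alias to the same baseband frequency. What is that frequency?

fs/2 = 27 MHz.
161.4 MHz mod fs = 53.4 MHz.
53.4 MHz > fs/2 = 27 MHz, folds to fs − 53.4 MHz = 0.6 MHz.
106.4 MHz mod fs = 52.4 MHz.
52.4 MHz > fs/2 = 27 MHz, folds to fs − 52.4 MHz = 1.6 MHz.
38 MHz > fs/2 = 27 MHz, folds to fs − 38 MHz = 16 MHz.
54.6 MHz mod fs = 0.6 MHz.
0.6 MHz ≤ fs/2 = 27 MHz, appears at 0.6 MHz.
177.4 MHz mod fs = 15.4 MHz.
15.4 MHz ≤ fs/2 = 27 MHz, appears at 15.4 MHz.
54.6 MHz and 161.4 MHz both map to 0.6 MHz.

0.6 MHz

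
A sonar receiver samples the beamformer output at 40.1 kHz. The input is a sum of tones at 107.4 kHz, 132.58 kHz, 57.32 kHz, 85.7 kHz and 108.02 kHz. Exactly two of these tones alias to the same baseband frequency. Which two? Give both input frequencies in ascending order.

fs/2 = 20.05 kHz.
107.4 kHz mod fs = 27.2 kHz.
27.2 kHz > fs/2 = 20.05 kHz, folds to fs − 27.2 kHz = 12.9 kHz.
132.58 kHz mod fs = 12.28 kHz.
12.28 kHz ≤ fs/2 = 20.05 kHz, appears at 12.28 kHz.
57.32 kHz mod fs = 17.22 kHz.
17.22 kHz ≤ fs/2 = 20.05 kHz, appears at 17.22 kHz.
85.7 kHz mod fs = 5.5 kHz.
5.5 kHz ≤ fs/2 = 20.05 kHz, appears at 5.5 kHz.
108.02 kHz mod fs = 27.82 kHz.
27.82 kHz > fs/2 = 20.05 kHz, folds to fs − 27.82 kHz = 12.28 kHz.
108.02 kHz and 132.58 kHz both map to 12.28 kHz.

108.02 kHz, 132.58 kHz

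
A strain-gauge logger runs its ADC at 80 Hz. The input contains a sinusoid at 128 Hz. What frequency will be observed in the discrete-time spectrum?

128 Hz mod fs = 48 Hz.
48 Hz > fs/2 = 40 Hz, folds to fs − 48 Hz = 32 Hz.

32 Hz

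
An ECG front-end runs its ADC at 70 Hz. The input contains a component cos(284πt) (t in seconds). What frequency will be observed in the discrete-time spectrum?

ω = 284π rad/s → f = ω/(2π) = 142 Hz.
142 Hz mod fs = 2 Hz.
2 Hz ≤ fs/2 = 35 Hz, appears at 2 Hz.

2 Hz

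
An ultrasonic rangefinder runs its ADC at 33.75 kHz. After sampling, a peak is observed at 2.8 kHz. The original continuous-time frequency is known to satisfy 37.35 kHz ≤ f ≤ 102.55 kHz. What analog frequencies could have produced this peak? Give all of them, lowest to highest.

Frequencies that alias to 2.8 kHz are k·fs ± 2.8 kHz for integer k ≥ 0.
k=0: 2.8 kHz.
k=1: 30.95 kHz, 36.55 kHz.
k=2: 64.7 kHz, 70.3 kHz.
k=3: 98.45 kHz, 104.05 kHz.
k=4: 132.2 kHz, 137.8 kHz.
Within [37.35 kHz, 102.55 kHz]: 64.7 kHz, 70.3 kHz, 98.45 kHz.

64.7 kHz, 70.3 kHz, 98.45 kHz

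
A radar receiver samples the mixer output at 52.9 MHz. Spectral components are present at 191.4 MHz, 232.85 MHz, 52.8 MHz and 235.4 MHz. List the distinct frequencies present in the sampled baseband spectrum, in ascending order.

0.1 MHz, 20.2 MHz, 21.25 MHz, 23.8 MHz

fs/2 = 26.45 MHz.
191.4 MHz mod fs = 32.7 MHz.
32.7 MHz > fs/2 = 26.45 MHz, folds to fs − 32.7 MHz = 20.2 MHz.
232.85 MHz mod fs = 21.25 MHz.
21.25 MHz ≤ fs/2 = 26.45 MHz, appears at 21.25 MHz.
52.8 MHz > fs/2 = 26.45 MHz, folds to fs − 52.8 MHz = 0.1 MHz.
235.4 MHz mod fs = 23.8 MHz.
23.8 MHz ≤ fs/2 = 26.45 MHz, appears at 23.8 MHz.
Distinct values: {0.1 MHz, 20.2 MHz, 21.25 MHz, 23.8 MHz}.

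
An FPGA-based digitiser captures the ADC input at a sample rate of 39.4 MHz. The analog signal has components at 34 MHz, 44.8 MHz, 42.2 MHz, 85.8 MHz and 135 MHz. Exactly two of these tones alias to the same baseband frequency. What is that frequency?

5.4 MHz

fs/2 = 19.7 MHz.
34 MHz > fs/2 = 19.7 MHz, folds to fs − 34 MHz = 5.4 MHz.
44.8 MHz mod fs = 5.4 MHz.
5.4 MHz ≤ fs/2 = 19.7 MHz, appears at 5.4 MHz.
42.2 MHz mod fs = 2.8 MHz.
2.8 MHz ≤ fs/2 = 19.7 MHz, appears at 2.8 MHz.
85.8 MHz mod fs = 7 MHz.
7 MHz ≤ fs/2 = 19.7 MHz, appears at 7 MHz.
135 MHz mod fs = 16.8 MHz.
16.8 MHz ≤ fs/2 = 19.7 MHz, appears at 16.8 MHz.
34 MHz and 44.8 MHz both map to 5.4 MHz.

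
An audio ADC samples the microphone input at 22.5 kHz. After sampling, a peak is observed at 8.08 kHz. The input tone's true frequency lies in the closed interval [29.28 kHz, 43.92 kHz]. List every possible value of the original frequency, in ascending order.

30.58 kHz, 36.92 kHz

Frequencies that alias to 8.08 kHz are k·fs ± 8.08 kHz for integer k ≥ 0.
k=0: 8.08 kHz.
k=1: 14.42 kHz, 30.58 kHz.
k=2: 36.92 kHz, 53.08 kHz.
k=3: 59.42 kHz, 75.58 kHz.
Within [29.28 kHz, 43.92 kHz]: 30.58 kHz, 36.92 kHz.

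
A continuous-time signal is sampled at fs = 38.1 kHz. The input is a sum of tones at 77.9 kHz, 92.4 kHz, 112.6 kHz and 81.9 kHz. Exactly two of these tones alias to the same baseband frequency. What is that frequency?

1.7 kHz

fs/2 = 19.05 kHz.
77.9 kHz mod fs = 1.7 kHz.
1.7 kHz ≤ fs/2 = 19.05 kHz, appears at 1.7 kHz.
92.4 kHz mod fs = 16.2 kHz.
16.2 kHz ≤ fs/2 = 19.05 kHz, appears at 16.2 kHz.
112.6 kHz mod fs = 36.4 kHz.
36.4 kHz > fs/2 = 19.05 kHz, folds to fs − 36.4 kHz = 1.7 kHz.
81.9 kHz mod fs = 5.7 kHz.
5.7 kHz ≤ fs/2 = 19.05 kHz, appears at 5.7 kHz.
77.9 kHz and 112.6 kHz both map to 1.7 kHz.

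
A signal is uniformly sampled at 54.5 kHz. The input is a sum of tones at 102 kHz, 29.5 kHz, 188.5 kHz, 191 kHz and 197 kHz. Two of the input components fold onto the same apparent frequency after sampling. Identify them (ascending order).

fs/2 = 27.25 kHz.
102 kHz mod fs = 47.5 kHz.
47.5 kHz > fs/2 = 27.25 kHz, folds to fs − 47.5 kHz = 7 kHz.
29.5 kHz > fs/2 = 27.25 kHz, folds to fs − 29.5 kHz = 25 kHz.
188.5 kHz mod fs = 25 kHz.
25 kHz ≤ fs/2 = 27.25 kHz, appears at 25 kHz.
191 kHz mod fs = 27.5 kHz.
27.5 kHz > fs/2 = 27.25 kHz, folds to fs − 27.5 kHz = 27 kHz.
197 kHz mod fs = 33.5 kHz.
33.5 kHz > fs/2 = 27.25 kHz, folds to fs − 33.5 kHz = 21 kHz.
29.5 kHz and 188.5 kHz both map to 25 kHz.

29.5 kHz, 188.5 kHz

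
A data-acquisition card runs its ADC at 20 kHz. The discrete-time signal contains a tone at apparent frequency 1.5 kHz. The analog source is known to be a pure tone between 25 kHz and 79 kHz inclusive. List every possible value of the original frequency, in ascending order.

Frequencies that alias to 1.5 kHz are k·fs ± 1.5 kHz for integer k ≥ 0.
k=0: 1.5 kHz.
k=1: 18.5 kHz, 21.5 kHz.
k=2: 38.5 kHz, 41.5 kHz.
k=3: 58.5 kHz, 61.5 kHz.
k=4: 78.5 kHz, 81.5 kHz.
k=5: 98.5 kHz, 101.5 kHz.
Within [25 kHz, 79 kHz]: 38.5 kHz, 41.5 kHz, 58.5 kHz, 61.5 kHz, 78.5 kHz.

38.5 kHz, 41.5 kHz, 58.5 kHz, 61.5 kHz, 78.5 kHz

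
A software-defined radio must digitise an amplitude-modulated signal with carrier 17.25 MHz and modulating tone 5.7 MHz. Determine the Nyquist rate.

45.9 MHz

AM sidebands sit at fc ± fm = 11.55 MHz and 22.95 MHz.
Highest-frequency component: 22.95 MHz.
Nyquist rate = 2 × 22.95 MHz = 45.9 MHz.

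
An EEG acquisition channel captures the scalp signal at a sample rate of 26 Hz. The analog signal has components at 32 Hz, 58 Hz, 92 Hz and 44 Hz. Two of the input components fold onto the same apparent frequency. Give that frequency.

6 Hz

fs/2 = 13 Hz.
32 Hz mod fs = 6 Hz.
6 Hz ≤ fs/2 = 13 Hz, appears at 6 Hz.
58 Hz mod fs = 6 Hz.
6 Hz ≤ fs/2 = 13 Hz, appears at 6 Hz.
92 Hz mod fs = 14 Hz.
14 Hz > fs/2 = 13 Hz, folds to fs − 14 Hz = 12 Hz.
44 Hz mod fs = 18 Hz.
18 Hz > fs/2 = 13 Hz, folds to fs − 18 Hz = 8 Hz.
32 Hz and 58 Hz both map to 6 Hz.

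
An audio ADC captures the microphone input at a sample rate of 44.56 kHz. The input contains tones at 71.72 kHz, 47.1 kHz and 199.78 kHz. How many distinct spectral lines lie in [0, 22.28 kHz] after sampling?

fs/2 = 22.28 kHz.
71.72 kHz mod fs = 27.16 kHz.
27.16 kHz > fs/2 = 22.28 kHz, folds to fs − 27.16 kHz = 17.4 kHz.
47.1 kHz mod fs = 2.54 kHz.
2.54 kHz ≤ fs/2 = 22.28 kHz, appears at 2.54 kHz.
199.78 kHz mod fs = 21.54 kHz.
21.54 kHz ≤ fs/2 = 22.28 kHz, appears at 21.54 kHz.
Distinct values: {2.54 kHz, 17.4 kHz, 21.54 kHz} → 3.

3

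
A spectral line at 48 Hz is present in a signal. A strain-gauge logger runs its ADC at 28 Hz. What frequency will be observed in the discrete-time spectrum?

8 Hz

48 Hz mod fs = 20 Hz.
20 Hz > fs/2 = 14 Hz, folds to fs − 20 Hz = 8 Hz.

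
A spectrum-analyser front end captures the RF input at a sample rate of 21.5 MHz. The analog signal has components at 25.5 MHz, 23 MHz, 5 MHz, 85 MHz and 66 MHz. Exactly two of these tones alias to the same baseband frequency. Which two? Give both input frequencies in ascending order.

23 MHz, 66 MHz

fs/2 = 10.75 MHz.
25.5 MHz mod fs = 4 MHz.
4 MHz ≤ fs/2 = 10.75 MHz, appears at 4 MHz.
23 MHz mod fs = 1.5 MHz.
1.5 MHz ≤ fs/2 = 10.75 MHz, appears at 1.5 MHz.
5 MHz ≤ fs/2 = 10.75 MHz, passes unchanged.
85 MHz mod fs = 20.5 MHz.
20.5 MHz > fs/2 = 10.75 MHz, folds to fs − 20.5 MHz = 1 MHz.
66 MHz mod fs = 1.5 MHz.
1.5 MHz ≤ fs/2 = 10.75 MHz, appears at 1.5 MHz.
23 MHz and 66 MHz both map to 1.5 MHz.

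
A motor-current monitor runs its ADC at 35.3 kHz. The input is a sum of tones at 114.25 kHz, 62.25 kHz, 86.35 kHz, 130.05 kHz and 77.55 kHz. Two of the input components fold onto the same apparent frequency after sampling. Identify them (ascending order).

fs/2 = 17.65 kHz.
114.25 kHz mod fs = 8.35 kHz.
8.35 kHz ≤ fs/2 = 17.65 kHz, appears at 8.35 kHz.
62.25 kHz mod fs = 26.95 kHz.
26.95 kHz > fs/2 = 17.65 kHz, folds to fs − 26.95 kHz = 8.35 kHz.
86.35 kHz mod fs = 15.75 kHz.
15.75 kHz ≤ fs/2 = 17.65 kHz, appears at 15.75 kHz.
130.05 kHz mod fs = 24.15 kHz.
24.15 kHz > fs/2 = 17.65 kHz, folds to fs − 24.15 kHz = 11.15 kHz.
77.55 kHz mod fs = 6.95 kHz.
6.95 kHz ≤ fs/2 = 17.65 kHz, appears at 6.95 kHz.
62.25 kHz and 114.25 kHz both map to 8.35 kHz.

62.25 kHz, 114.25 kHz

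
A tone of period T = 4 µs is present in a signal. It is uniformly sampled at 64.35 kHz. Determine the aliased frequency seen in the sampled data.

7.4 kHz

T = 4 µs → f = 1/T = 250 kHz.
250 kHz mod fs = 56.95 kHz.
56.95 kHz > fs/2 = 32.175 kHz, folds to fs − 56.95 kHz = 7.4 kHz.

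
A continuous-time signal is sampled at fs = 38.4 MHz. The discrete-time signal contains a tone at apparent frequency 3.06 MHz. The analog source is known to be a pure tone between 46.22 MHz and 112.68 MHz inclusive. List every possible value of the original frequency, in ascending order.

73.74 MHz, 79.86 MHz, 112.14 MHz

Frequencies that alias to 3.06 MHz are k·fs ± 3.06 MHz for integer k ≥ 0.
k=0: 3.06 MHz.
k=1: 35.34 MHz, 41.46 MHz.
k=2: 73.74 MHz, 79.86 MHz.
k=3: 112.14 MHz, 118.26 MHz.
k=4: 150.54 MHz, 156.66 MHz.
Within [46.22 MHz, 112.68 MHz]: 73.74 MHz, 79.86 MHz, 112.14 MHz.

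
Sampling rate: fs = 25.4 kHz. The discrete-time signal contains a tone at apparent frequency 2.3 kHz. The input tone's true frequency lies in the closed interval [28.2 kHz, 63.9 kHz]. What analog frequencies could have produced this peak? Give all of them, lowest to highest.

Frequencies that alias to 2.3 kHz are k·fs ± 2.3 kHz for integer k ≥ 0.
k=0: 2.3 kHz.
k=1: 23.1 kHz, 27.7 kHz.
k=2: 48.5 kHz, 53.1 kHz.
k=3: 73.9 kHz, 78.5 kHz.
Within [28.2 kHz, 63.9 kHz]: 48.5 kHz, 53.1 kHz.

48.5 kHz, 53.1 kHz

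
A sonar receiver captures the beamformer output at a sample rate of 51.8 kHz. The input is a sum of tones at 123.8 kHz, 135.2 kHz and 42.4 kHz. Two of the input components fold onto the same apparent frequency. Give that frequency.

20.2 kHz

fs/2 = 25.9 kHz.
123.8 kHz mod fs = 20.2 kHz.
20.2 kHz ≤ fs/2 = 25.9 kHz, appears at 20.2 kHz.
135.2 kHz mod fs = 31.6 kHz.
31.6 kHz > fs/2 = 25.9 kHz, folds to fs − 31.6 kHz = 20.2 kHz.
42.4 kHz > fs/2 = 25.9 kHz, folds to fs − 42.4 kHz = 9.4 kHz.
123.8 kHz and 135.2 kHz both map to 20.2 kHz.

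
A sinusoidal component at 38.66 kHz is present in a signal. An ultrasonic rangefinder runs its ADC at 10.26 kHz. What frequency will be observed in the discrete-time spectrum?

2.38 kHz

38.66 kHz mod fs = 7.88 kHz.
7.88 kHz > fs/2 = 5.13 kHz, folds to fs − 7.88 kHz = 2.38 kHz.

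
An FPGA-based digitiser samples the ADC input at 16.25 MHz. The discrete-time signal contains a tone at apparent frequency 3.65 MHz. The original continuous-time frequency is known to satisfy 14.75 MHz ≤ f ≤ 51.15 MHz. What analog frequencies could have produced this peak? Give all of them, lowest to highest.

19.9 MHz, 28.85 MHz, 36.15 MHz, 45.1 MHz

Frequencies that alias to 3.65 MHz are k·fs ± 3.65 MHz for integer k ≥ 0.
k=0: 3.65 MHz.
k=1: 12.6 MHz, 19.9 MHz.
k=2: 28.85 MHz, 36.15 MHz.
k=3: 45.1 MHz, 52.4 MHz.
k=4: 61.35 MHz, 68.65 MHz.
Within [14.75 MHz, 51.15 MHz]: 19.9 MHz, 28.85 MHz, 36.15 MHz, 45.1 MHz.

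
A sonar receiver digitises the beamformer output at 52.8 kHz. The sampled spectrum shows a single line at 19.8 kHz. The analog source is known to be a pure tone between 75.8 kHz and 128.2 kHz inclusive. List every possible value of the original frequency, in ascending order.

85.8 kHz, 125.4 kHz

Frequencies that alias to 19.8 kHz are k·fs ± 19.8 kHz for integer k ≥ 0.
k=0: 19.8 kHz.
k=1: 33 kHz, 72.6 kHz.
k=2: 85.8 kHz, 125.4 kHz.
k=3: 138.6 kHz, 178.2 kHz.
Within [75.8 kHz, 128.2 kHz]: 85.8 kHz, 125.4 kHz.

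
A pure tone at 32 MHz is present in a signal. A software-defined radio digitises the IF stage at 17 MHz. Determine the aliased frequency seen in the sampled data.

2 MHz

32 MHz mod fs = 15 MHz.
15 MHz > fs/2 = 8.5 MHz, folds to fs − 15 MHz = 2 MHz.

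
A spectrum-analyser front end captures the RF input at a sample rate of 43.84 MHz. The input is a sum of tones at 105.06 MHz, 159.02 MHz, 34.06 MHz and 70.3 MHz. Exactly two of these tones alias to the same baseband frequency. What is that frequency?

fs/2 = 21.92 MHz.
105.06 MHz mod fs = 17.38 MHz.
17.38 MHz ≤ fs/2 = 21.92 MHz, appears at 17.38 MHz.
159.02 MHz mod fs = 27.5 MHz.
27.5 MHz > fs/2 = 21.92 MHz, folds to fs − 27.5 MHz = 16.34 MHz.
34.06 MHz > fs/2 = 21.92 MHz, folds to fs − 34.06 MHz = 9.78 MHz.
70.3 MHz mod fs = 26.46 MHz.
26.46 MHz > fs/2 = 21.92 MHz, folds to fs − 26.46 MHz = 17.38 MHz.
70.3 MHz and 105.06 MHz both map to 17.38 MHz.

17.38 MHz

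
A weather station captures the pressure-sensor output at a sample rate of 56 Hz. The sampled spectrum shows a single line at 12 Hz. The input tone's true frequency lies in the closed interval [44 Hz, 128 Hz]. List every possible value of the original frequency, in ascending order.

Frequencies that alias to 12 Hz are k·fs ± 12 Hz for integer k ≥ 0.
k=0: 12 Hz.
k=1: 44 Hz, 68 Hz.
k=2: 100 Hz, 124 Hz.
k=3: 156 Hz, 180 Hz.
Within [44 Hz, 128 Hz]: 44 Hz, 68 Hz, 100 Hz, 124 Hz.

44 Hz, 68 Hz, 100 Hz, 124 Hz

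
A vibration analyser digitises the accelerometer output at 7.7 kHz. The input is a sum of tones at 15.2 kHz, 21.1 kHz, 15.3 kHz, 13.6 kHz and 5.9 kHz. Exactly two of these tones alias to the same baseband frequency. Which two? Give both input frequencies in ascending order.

fs/2 = 3.85 kHz.
15.2 kHz mod fs = 7.5 kHz.
7.5 kHz > fs/2 = 3.85 kHz, folds to fs − 7.5 kHz = 0.2 kHz.
21.1 kHz mod fs = 5.7 kHz.
5.7 kHz > fs/2 = 3.85 kHz, folds to fs − 5.7 kHz = 2 kHz.
15.3 kHz mod fs = 7.6 kHz.
7.6 kHz > fs/2 = 3.85 kHz, folds to fs − 7.6 kHz = 0.1 kHz.
13.6 kHz mod fs = 5.9 kHz.
5.9 kHz > fs/2 = 3.85 kHz, folds to fs − 5.9 kHz = 1.8 kHz.
5.9 kHz > fs/2 = 3.85 kHz, folds to fs − 5.9 kHz = 1.8 kHz.
5.9 kHz and 13.6 kHz both map to 1.8 kHz.

5.9 kHz, 13.6 kHz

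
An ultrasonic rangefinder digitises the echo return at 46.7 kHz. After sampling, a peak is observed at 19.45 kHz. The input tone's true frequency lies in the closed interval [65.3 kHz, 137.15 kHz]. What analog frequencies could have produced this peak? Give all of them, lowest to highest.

66.15 kHz, 73.95 kHz, 112.85 kHz, 120.65 kHz

Frequencies that alias to 19.45 kHz are k·fs ± 19.45 kHz for integer k ≥ 0.
k=0: 19.45 kHz.
k=1: 27.25 kHz, 66.15 kHz.
k=2: 73.95 kHz, 112.85 kHz.
k=3: 120.65 kHz, 159.55 kHz.
k=4: 167.35 kHz, 206.25 kHz.
Within [65.3 kHz, 137.15 kHz]: 66.15 kHz, 73.95 kHz, 112.85 kHz, 120.65 kHz.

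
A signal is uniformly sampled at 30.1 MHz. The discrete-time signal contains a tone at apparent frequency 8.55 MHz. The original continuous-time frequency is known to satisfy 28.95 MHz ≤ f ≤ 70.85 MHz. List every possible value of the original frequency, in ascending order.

Frequencies that alias to 8.55 MHz are k·fs ± 8.55 MHz for integer k ≥ 0.
k=0: 8.55 MHz.
k=1: 21.55 MHz, 38.65 MHz.
k=2: 51.65 MHz, 68.75 MHz.
k=3: 81.75 MHz, 98.85 MHz.
Within [28.95 MHz, 70.85 MHz]: 38.65 MHz, 51.65 MHz, 68.75 MHz.

38.65 MHz, 51.65 MHz, 68.75 MHz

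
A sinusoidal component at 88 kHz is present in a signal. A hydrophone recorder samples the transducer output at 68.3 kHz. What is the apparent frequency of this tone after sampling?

19.7 kHz

88 kHz mod fs = 19.7 kHz.
19.7 kHz ≤ fs/2 = 34.15 kHz, appears at 19.7 kHz.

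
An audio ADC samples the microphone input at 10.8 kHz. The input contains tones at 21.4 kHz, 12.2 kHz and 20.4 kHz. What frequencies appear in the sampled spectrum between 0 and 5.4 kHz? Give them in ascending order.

0.2 kHz, 1.2 kHz, 1.4 kHz

fs/2 = 5.4 kHz.
21.4 kHz mod fs = 10.6 kHz.
10.6 kHz > fs/2 = 5.4 kHz, folds to fs − 10.6 kHz = 0.2 kHz.
12.2 kHz mod fs = 1.4 kHz.
1.4 kHz ≤ fs/2 = 5.4 kHz, appears at 1.4 kHz.
20.4 kHz mod fs = 9.6 kHz.
9.6 kHz > fs/2 = 5.4 kHz, folds to fs − 9.6 kHz = 1.2 kHz.
Distinct values: {0.2 kHz, 1.2 kHz, 1.4 kHz}.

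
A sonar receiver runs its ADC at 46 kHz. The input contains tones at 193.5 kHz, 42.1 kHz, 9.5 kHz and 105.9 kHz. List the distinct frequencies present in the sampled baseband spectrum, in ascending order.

fs/2 = 23 kHz.
193.5 kHz mod fs = 9.5 kHz.
9.5 kHz ≤ fs/2 = 23 kHz, appears at 9.5 kHz.
42.1 kHz > fs/2 = 23 kHz, folds to fs − 42.1 kHz = 3.9 kHz.
9.5 kHz ≤ fs/2 = 23 kHz, passes unchanged.
105.9 kHz mod fs = 13.9 kHz.
13.9 kHz ≤ fs/2 = 23 kHz, appears at 13.9 kHz.
Distinct values: {3.9 kHz, 9.5 kHz, 13.9 kHz}.

3.9 kHz, 9.5 kHz, 13.9 kHz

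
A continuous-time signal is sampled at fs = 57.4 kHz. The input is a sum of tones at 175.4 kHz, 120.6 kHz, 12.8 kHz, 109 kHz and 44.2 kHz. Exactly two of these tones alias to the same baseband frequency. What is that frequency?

fs/2 = 28.7 kHz.
175.4 kHz mod fs = 3.2 kHz.
3.2 kHz ≤ fs/2 = 28.7 kHz, appears at 3.2 kHz.
120.6 kHz mod fs = 5.8 kHz.
5.8 kHz ≤ fs/2 = 28.7 kHz, appears at 5.8 kHz.
12.8 kHz ≤ fs/2 = 28.7 kHz, passes unchanged.
109 kHz mod fs = 51.6 kHz.
51.6 kHz > fs/2 = 28.7 kHz, folds to fs − 51.6 kHz = 5.8 kHz.
44.2 kHz > fs/2 = 28.7 kHz, folds to fs − 44.2 kHz = 13.2 kHz.
109 kHz and 120.6 kHz both map to 5.8 kHz.

5.8 kHz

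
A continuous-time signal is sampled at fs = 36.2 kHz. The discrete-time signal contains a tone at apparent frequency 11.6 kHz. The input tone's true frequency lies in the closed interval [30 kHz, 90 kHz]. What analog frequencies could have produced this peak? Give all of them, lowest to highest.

47.8 kHz, 60.8 kHz, 84 kHz

Frequencies that alias to 11.6 kHz are k·fs ± 11.6 kHz for integer k ≥ 0.
k=0: 11.6 kHz.
k=1: 24.6 kHz, 47.8 kHz.
k=2: 60.8 kHz, 84 kHz.
k=3: 97 kHz, 120.2 kHz.
Within [30 kHz, 90 kHz]: 47.8 kHz, 60.8 kHz, 84 kHz.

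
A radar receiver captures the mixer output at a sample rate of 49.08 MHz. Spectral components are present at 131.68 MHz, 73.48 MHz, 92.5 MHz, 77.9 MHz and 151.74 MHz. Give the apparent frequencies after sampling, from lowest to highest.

fs/2 = 24.54 MHz.
131.68 MHz mod fs = 33.52 MHz.
33.52 MHz > fs/2 = 24.54 MHz, folds to fs − 33.52 MHz = 15.56 MHz.
73.48 MHz mod fs = 24.4 MHz.
24.4 MHz ≤ fs/2 = 24.54 MHz, appears at 24.4 MHz.
92.5 MHz mod fs = 43.42 MHz.
43.42 MHz > fs/2 = 24.54 MHz, folds to fs − 43.42 MHz = 5.66 MHz.
77.9 MHz mod fs = 28.82 MHz.
28.82 MHz > fs/2 = 24.54 MHz, folds to fs − 28.82 MHz = 20.26 MHz.
151.74 MHz mod fs = 4.5 MHz.
4.5 MHz ≤ fs/2 = 24.54 MHz, appears at 4.5 MHz.
Distinct values: {4.5 MHz, 5.66 MHz, 15.56 MHz, 20.26 MHz, 24.4 MHz}.

4.5 MHz, 5.66 MHz, 15.56 MHz, 20.26 MHz, 24.4 MHz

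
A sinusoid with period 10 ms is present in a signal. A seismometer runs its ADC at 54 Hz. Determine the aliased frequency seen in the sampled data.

8 Hz

T = 10 ms → f = 1/T = 100 Hz.
100 Hz mod fs = 46 Hz.
46 Hz > fs/2 = 27 Hz, folds to fs − 46 Hz = 8 Hz.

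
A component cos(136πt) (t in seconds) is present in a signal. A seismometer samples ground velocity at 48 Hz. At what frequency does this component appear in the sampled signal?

20 Hz

ω = 136π rad/s → f = ω/(2π) = 68 Hz.
68 Hz mod fs = 20 Hz.
20 Hz ≤ fs/2 = 24 Hz, appears at 20 Hz.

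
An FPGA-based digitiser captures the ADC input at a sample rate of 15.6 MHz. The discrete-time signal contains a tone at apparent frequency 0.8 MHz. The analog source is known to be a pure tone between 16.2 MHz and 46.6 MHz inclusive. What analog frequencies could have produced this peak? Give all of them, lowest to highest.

16.4 MHz, 30.4 MHz, 32 MHz, 46 MHz

Frequencies that alias to 0.8 MHz are k·fs ± 0.8 MHz for integer k ≥ 0.
k=0: 0.8 MHz.
k=1: 14.8 MHz, 16.4 MHz.
k=2: 30.4 MHz, 32 MHz.
k=3: 46 MHz, 47.6 MHz.
k=4: 61.6 MHz, 63.2 MHz.
Within [16.2 MHz, 46.6 MHz]: 16.4 MHz, 30.4 MHz, 32 MHz, 46 MHz.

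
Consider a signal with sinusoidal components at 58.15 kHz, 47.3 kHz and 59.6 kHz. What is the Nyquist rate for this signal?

119.2 kHz

Highest-frequency component: 59.6 kHz.
Nyquist rate = 2 × 59.6 kHz = 119.2 kHz.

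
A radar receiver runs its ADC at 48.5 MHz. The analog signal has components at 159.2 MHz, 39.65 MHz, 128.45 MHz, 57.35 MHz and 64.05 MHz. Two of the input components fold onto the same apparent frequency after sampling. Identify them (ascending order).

fs/2 = 24.25 MHz.
159.2 MHz mod fs = 13.7 MHz.
13.7 MHz ≤ fs/2 = 24.25 MHz, appears at 13.7 MHz.
39.65 MHz > fs/2 = 24.25 MHz, folds to fs − 39.65 MHz = 8.85 MHz.
128.45 MHz mod fs = 31.45 MHz.
31.45 MHz > fs/2 = 24.25 MHz, folds to fs − 31.45 MHz = 17.05 MHz.
57.35 MHz mod fs = 8.85 MHz.
8.85 MHz ≤ fs/2 = 24.25 MHz, appears at 8.85 MHz.
64.05 MHz mod fs = 15.55 MHz.
15.55 MHz ≤ fs/2 = 24.25 MHz, appears at 15.55 MHz.
39.65 MHz and 57.35 MHz both map to 8.85 MHz.

39.65 MHz, 57.35 MHz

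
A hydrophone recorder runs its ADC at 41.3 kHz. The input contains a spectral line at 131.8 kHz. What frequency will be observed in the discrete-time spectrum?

131.8 kHz mod fs = 7.9 kHz.
7.9 kHz ≤ fs/2 = 20.65 kHz, appears at 7.9 kHz.

7.9 kHz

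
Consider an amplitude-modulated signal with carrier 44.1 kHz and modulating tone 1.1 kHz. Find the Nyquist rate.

90.4 kHz

AM sidebands sit at fc ± fm = 43 kHz and 45.2 kHz.
Highest-frequency component: 45.2 kHz.
Nyquist rate = 2 × 45.2 kHz = 90.4 kHz.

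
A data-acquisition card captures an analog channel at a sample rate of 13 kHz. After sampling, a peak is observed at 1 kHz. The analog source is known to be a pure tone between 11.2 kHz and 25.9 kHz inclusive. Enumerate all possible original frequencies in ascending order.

Frequencies that alias to 1 kHz are k·fs ± 1 kHz for integer k ≥ 0.
k=0: 1 kHz.
k=1: 12 kHz, 14 kHz.
k=2: 25 kHz, 27 kHz.
k=3: 38 kHz, 40 kHz.
Within [11.2 kHz, 25.9 kHz]: 12 kHz, 14 kHz, 25 kHz.

12 kHz, 14 kHz, 25 kHz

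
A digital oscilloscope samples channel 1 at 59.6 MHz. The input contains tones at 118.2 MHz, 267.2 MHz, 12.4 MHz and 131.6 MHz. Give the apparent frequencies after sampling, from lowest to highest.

1 MHz, 12.4 MHz, 28.8 MHz

fs/2 = 29.8 MHz.
118.2 MHz mod fs = 58.6 MHz.
58.6 MHz > fs/2 = 29.8 MHz, folds to fs − 58.6 MHz = 1 MHz.
267.2 MHz mod fs = 28.8 MHz.
28.8 MHz ≤ fs/2 = 29.8 MHz, appears at 28.8 MHz.
12.4 MHz ≤ fs/2 = 29.8 MHz, passes unchanged.
131.6 MHz mod fs = 12.4 MHz.
12.4 MHz ≤ fs/2 = 29.8 MHz, appears at 12.4 MHz.
Distinct values: {1 MHz, 12.4 MHz, 28.8 MHz}.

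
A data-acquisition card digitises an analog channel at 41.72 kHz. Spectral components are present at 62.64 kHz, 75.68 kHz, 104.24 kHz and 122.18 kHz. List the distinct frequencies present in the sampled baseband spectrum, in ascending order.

2.98 kHz, 7.76 kHz, 20.8 kHz

fs/2 = 20.86 kHz.
62.64 kHz mod fs = 20.92 kHz.
20.92 kHz > fs/2 = 20.86 kHz, folds to fs − 20.92 kHz = 20.8 kHz.
75.68 kHz mod fs = 33.96 kHz.
33.96 kHz > fs/2 = 20.86 kHz, folds to fs − 33.96 kHz = 7.76 kHz.
104.24 kHz mod fs = 20.8 kHz.
20.8 kHz ≤ fs/2 = 20.86 kHz, appears at 20.8 kHz.
122.18 kHz mod fs = 38.74 kHz.
38.74 kHz > fs/2 = 20.86 kHz, folds to fs − 38.74 kHz = 2.98 kHz.
Distinct values: {2.98 kHz, 7.76 kHz, 20.8 kHz}.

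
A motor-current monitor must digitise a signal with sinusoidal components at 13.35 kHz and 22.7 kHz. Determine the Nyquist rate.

Highest-frequency component: 22.7 kHz.
Nyquist rate = 2 × 22.7 kHz = 45.4 kHz.

45.4 kHz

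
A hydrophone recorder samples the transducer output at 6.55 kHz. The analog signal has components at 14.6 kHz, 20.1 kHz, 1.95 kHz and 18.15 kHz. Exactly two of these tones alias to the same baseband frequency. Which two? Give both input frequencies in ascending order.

fs/2 = 3.275 kHz.
14.6 kHz mod fs = 1.5 kHz.
1.5 kHz ≤ fs/2 = 3.275 kHz, appears at 1.5 kHz.
20.1 kHz mod fs = 0.45 kHz.
0.45 kHz ≤ fs/2 = 3.275 kHz, appears at 0.45 kHz.
1.95 kHz ≤ fs/2 = 3.275 kHz, passes unchanged.
18.15 kHz mod fs = 5.05 kHz.
5.05 kHz > fs/2 = 3.275 kHz, folds to fs − 5.05 kHz = 1.5 kHz.
14.6 kHz and 18.15 kHz both map to 1.5 kHz.

14.6 kHz, 18.15 kHz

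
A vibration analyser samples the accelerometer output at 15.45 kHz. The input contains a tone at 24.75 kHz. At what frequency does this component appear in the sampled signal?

24.75 kHz mod fs = 9.3 kHz.
9.3 kHz > fs/2 = 7.725 kHz, folds to fs − 9.3 kHz = 6.15 kHz.

6.15 kHz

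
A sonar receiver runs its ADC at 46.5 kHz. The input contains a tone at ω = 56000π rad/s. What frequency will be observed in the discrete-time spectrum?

ω = 56000π rad/s → f = ω/(2π) = 28000 Hz = 28 kHz.
28 kHz > fs/2 = 23.25 kHz, folds to fs − 28 kHz = 18.5 kHz.

18.5 kHz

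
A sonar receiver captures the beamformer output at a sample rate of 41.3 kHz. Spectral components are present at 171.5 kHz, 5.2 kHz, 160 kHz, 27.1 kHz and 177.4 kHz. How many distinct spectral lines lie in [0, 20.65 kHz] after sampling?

4

fs/2 = 20.65 kHz.
171.5 kHz mod fs = 6.3 kHz.
6.3 kHz ≤ fs/2 = 20.65 kHz, appears at 6.3 kHz.
5.2 kHz ≤ fs/2 = 20.65 kHz, passes unchanged.
160 kHz mod fs = 36.1 kHz.
36.1 kHz > fs/2 = 20.65 kHz, folds to fs − 36.1 kHz = 5.2 kHz.
27.1 kHz > fs/2 = 20.65 kHz, folds to fs − 27.1 kHz = 14.2 kHz.
177.4 kHz mod fs = 12.2 kHz.
12.2 kHz ≤ fs/2 = 20.65 kHz, appears at 12.2 kHz.
Distinct values: {5.2 kHz, 6.3 kHz, 12.2 kHz, 14.2 kHz} → 4.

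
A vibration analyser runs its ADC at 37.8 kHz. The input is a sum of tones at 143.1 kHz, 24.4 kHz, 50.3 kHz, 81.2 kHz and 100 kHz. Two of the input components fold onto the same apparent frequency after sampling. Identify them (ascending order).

24.4 kHz, 100 kHz

fs/2 = 18.9 kHz.
143.1 kHz mod fs = 29.7 kHz.
29.7 kHz > fs/2 = 18.9 kHz, folds to fs − 29.7 kHz = 8.1 kHz.
24.4 kHz > fs/2 = 18.9 kHz, folds to fs − 24.4 kHz = 13.4 kHz.
50.3 kHz mod fs = 12.5 kHz.
12.5 kHz ≤ fs/2 = 18.9 kHz, appears at 12.5 kHz.
81.2 kHz mod fs = 5.6 kHz.
5.6 kHz ≤ fs/2 = 18.9 kHz, appears at 5.6 kHz.
100 kHz mod fs = 24.4 kHz.
24.4 kHz > fs/2 = 18.9 kHz, folds to fs − 24.4 kHz = 13.4 kHz.
24.4 kHz and 100 kHz both map to 13.4 kHz.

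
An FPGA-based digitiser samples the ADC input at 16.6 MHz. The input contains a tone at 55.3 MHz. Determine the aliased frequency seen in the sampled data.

5.5 MHz

55.3 MHz mod fs = 5.5 MHz.
5.5 MHz ≤ fs/2 = 8.3 MHz, appears at 5.5 MHz.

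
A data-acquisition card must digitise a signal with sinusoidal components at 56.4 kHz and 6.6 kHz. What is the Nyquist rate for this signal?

112.8 kHz

Highest-frequency component: 56.4 kHz.
Nyquist rate = 2 × 56.4 kHz = 112.8 kHz.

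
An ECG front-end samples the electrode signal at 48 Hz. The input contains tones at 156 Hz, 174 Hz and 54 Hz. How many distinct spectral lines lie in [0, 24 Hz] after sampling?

fs/2 = 24 Hz.
156 Hz mod fs = 12 Hz.
12 Hz ≤ fs/2 = 24 Hz, appears at 12 Hz.
174 Hz mod fs = 30 Hz.
30 Hz > fs/2 = 24 Hz, folds to fs − 30 Hz = 18 Hz.
54 Hz mod fs = 6 Hz.
6 Hz ≤ fs/2 = 24 Hz, appears at 6 Hz.
Distinct values: {6 Hz, 12 Hz, 18 Hz} → 3.

3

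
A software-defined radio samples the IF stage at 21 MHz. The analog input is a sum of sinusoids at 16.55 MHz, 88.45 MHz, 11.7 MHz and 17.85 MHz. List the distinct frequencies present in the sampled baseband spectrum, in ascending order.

fs/2 = 10.5 MHz.
16.55 MHz > fs/2 = 10.5 MHz, folds to fs − 16.55 MHz = 4.45 MHz.
88.45 MHz mod fs = 4.45 MHz.
4.45 MHz ≤ fs/2 = 10.5 MHz, appears at 4.45 MHz.
11.7 MHz > fs/2 = 10.5 MHz, folds to fs − 11.7 MHz = 9.3 MHz.
17.85 MHz > fs/2 = 10.5 MHz, folds to fs − 17.85 MHz = 3.15 MHz.
Distinct values: {3.15 MHz, 4.45 MHz, 9.3 MHz}.

3.15 MHz, 4.45 MHz, 9.3 MHz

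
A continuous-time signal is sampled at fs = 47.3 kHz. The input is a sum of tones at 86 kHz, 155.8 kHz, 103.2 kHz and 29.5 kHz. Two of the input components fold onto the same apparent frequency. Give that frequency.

fs/2 = 23.65 kHz.
86 kHz mod fs = 38.7 kHz.
38.7 kHz > fs/2 = 23.65 kHz, folds to fs − 38.7 kHz = 8.6 kHz.
155.8 kHz mod fs = 13.9 kHz.
13.9 kHz ≤ fs/2 = 23.65 kHz, appears at 13.9 kHz.
103.2 kHz mod fs = 8.6 kHz.
8.6 kHz ≤ fs/2 = 23.65 kHz, appears at 8.6 kHz.
29.5 kHz > fs/2 = 23.65 kHz, folds to fs − 29.5 kHz = 17.8 kHz.
86 kHz and 103.2 kHz both map to 8.6 kHz.

8.6 kHz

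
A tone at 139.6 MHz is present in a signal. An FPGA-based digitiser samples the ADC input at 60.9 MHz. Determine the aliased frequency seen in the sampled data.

17.8 MHz

139.6 MHz mod fs = 17.8 MHz.
17.8 MHz ≤ fs/2 = 30.45 MHz, appears at 17.8 MHz.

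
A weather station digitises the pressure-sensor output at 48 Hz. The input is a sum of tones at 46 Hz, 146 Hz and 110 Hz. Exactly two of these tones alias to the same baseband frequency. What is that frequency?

fs/2 = 24 Hz.
46 Hz > fs/2 = 24 Hz, folds to fs − 46 Hz = 2 Hz.
146 Hz mod fs = 2 Hz.
2 Hz ≤ fs/2 = 24 Hz, appears at 2 Hz.
110 Hz mod fs = 14 Hz.
14 Hz ≤ fs/2 = 24 Hz, appears at 14 Hz.
46 Hz and 146 Hz both map to 2 Hz.

2 Hz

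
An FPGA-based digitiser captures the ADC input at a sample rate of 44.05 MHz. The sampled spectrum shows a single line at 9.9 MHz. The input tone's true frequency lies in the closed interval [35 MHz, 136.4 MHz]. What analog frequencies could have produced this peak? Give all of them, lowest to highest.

Frequencies that alias to 9.9 MHz are k·fs ± 9.9 MHz for integer k ≥ 0.
k=0: 9.9 MHz.
k=1: 34.15 MHz, 53.95 MHz.
k=2: 78.2 MHz, 98 MHz.
k=3: 122.25 MHz, 142.05 MHz.
k=4: 166.3 MHz, 186.1 MHz.
Within [35 MHz, 136.4 MHz]: 53.95 MHz, 78.2 MHz, 98 MHz, 122.25 MHz.

53.95 MHz, 78.2 MHz, 98 MHz, 122.25 MHz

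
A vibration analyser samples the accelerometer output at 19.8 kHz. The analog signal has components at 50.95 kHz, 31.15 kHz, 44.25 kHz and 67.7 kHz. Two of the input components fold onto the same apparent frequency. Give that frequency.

8.45 kHz

fs/2 = 9.9 kHz.
50.95 kHz mod fs = 11.35 kHz.
11.35 kHz > fs/2 = 9.9 kHz, folds to fs − 11.35 kHz = 8.45 kHz.
31.15 kHz mod fs = 11.35 kHz.
11.35 kHz > fs/2 = 9.9 kHz, folds to fs − 11.35 kHz = 8.45 kHz.
44.25 kHz mod fs = 4.65 kHz.
4.65 kHz ≤ fs/2 = 9.9 kHz, appears at 4.65 kHz.
67.7 kHz mod fs = 8.3 kHz.
8.3 kHz ≤ fs/2 = 9.9 kHz, appears at 8.3 kHz.
31.15 kHz and 50.95 kHz both map to 8.45 kHz.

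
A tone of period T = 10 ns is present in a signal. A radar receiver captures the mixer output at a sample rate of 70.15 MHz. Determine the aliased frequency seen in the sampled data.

29.85 MHz

T = 10 ns → f = 1/T = 100 MHz.
100 MHz mod fs = 29.85 MHz.
29.85 MHz ≤ fs/2 = 35.075 MHz, appears at 29.85 MHz.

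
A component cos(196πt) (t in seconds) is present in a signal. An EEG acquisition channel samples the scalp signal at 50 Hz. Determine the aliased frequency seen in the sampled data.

2 Hz

ω = 196π rad/s → f = ω/(2π) = 98 Hz.
98 Hz mod fs = 48 Hz.
48 Hz > fs/2 = 25 Hz, folds to fs − 48 Hz = 2 Hz.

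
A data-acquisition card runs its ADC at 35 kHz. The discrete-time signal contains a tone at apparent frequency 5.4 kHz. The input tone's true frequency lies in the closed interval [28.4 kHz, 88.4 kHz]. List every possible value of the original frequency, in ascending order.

Frequencies that alias to 5.4 kHz are k·fs ± 5.4 kHz for integer k ≥ 0.
k=0: 5.4 kHz.
k=1: 29.6 kHz, 40.4 kHz.
k=2: 64.6 kHz, 75.4 kHz.
k=3: 99.6 kHz, 110.4 kHz.
Within [28.4 kHz, 88.4 kHz]: 29.6 kHz, 40.4 kHz, 64.6 kHz, 75.4 kHz.

29.6 kHz, 40.4 kHz, 64.6 kHz, 75.4 kHz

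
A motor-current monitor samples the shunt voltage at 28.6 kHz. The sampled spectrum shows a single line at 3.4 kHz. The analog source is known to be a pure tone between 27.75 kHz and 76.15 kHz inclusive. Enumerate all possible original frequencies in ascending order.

32 kHz, 53.8 kHz, 60.6 kHz

Frequencies that alias to 3.4 kHz are k·fs ± 3.4 kHz for integer k ≥ 0.
k=0: 3.4 kHz.
k=1: 25.2 kHz, 32 kHz.
k=2: 53.8 kHz, 60.6 kHz.
k=3: 82.4 kHz, 89.2 kHz.
Within [27.75 kHz, 76.15 kHz]: 32 kHz, 53.8 kHz, 60.6 kHz.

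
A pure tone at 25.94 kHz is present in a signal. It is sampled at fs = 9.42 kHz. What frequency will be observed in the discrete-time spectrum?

2.32 kHz

25.94 kHz mod fs = 7.1 kHz.
7.1 kHz > fs/2 = 4.71 kHz, folds to fs − 7.1 kHz = 2.32 kHz.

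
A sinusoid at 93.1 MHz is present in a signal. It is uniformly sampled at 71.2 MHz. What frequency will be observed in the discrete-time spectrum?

93.1 MHz mod fs = 21.9 MHz.
21.9 MHz ≤ fs/2 = 35.6 MHz, appears at 21.9 MHz.

21.9 MHz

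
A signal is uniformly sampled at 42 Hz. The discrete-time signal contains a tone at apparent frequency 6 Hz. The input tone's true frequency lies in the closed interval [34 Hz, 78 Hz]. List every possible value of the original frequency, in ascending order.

Frequencies that alias to 6 Hz are k·fs ± 6 Hz for integer k ≥ 0.
k=0: 6 Hz.
k=1: 36 Hz, 48 Hz.
k=2: 78 Hz, 90 Hz.
k=3: 120 Hz, 132 Hz.
Within [34 Hz, 78 Hz]: 36 Hz, 48 Hz, 78 Hz.

36 Hz, 48 Hz, 78 Hz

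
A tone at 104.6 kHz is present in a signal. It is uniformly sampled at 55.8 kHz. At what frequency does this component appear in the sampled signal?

104.6 kHz mod fs = 48.8 kHz.
48.8 kHz > fs/2 = 27.9 kHz, folds to fs − 48.8 kHz = 7 kHz.

7 kHz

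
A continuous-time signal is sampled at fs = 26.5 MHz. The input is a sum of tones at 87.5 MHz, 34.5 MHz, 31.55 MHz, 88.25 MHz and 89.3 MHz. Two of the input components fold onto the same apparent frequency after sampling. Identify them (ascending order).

34.5 MHz, 87.5 MHz

fs/2 = 13.25 MHz.
87.5 MHz mod fs = 8 MHz.
8 MHz ≤ fs/2 = 13.25 MHz, appears at 8 MHz.
34.5 MHz mod fs = 8 MHz.
8 MHz ≤ fs/2 = 13.25 MHz, appears at 8 MHz.
31.55 MHz mod fs = 5.05 MHz.
5.05 MHz ≤ fs/2 = 13.25 MHz, appears at 5.05 MHz.
88.25 MHz mod fs = 8.75 MHz.
8.75 MHz ≤ fs/2 = 13.25 MHz, appears at 8.75 MHz.
89.3 MHz mod fs = 9.8 MHz.
9.8 MHz ≤ fs/2 = 13.25 MHz, appears at 9.8 MHz.
34.5 MHz and 87.5 MHz both map to 8 MHz.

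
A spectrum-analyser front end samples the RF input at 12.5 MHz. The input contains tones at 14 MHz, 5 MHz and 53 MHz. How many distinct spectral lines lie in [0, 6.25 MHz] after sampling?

fs/2 = 6.25 MHz.
14 MHz mod fs = 1.5 MHz.
1.5 MHz ≤ fs/2 = 6.25 MHz, appears at 1.5 MHz.
5 MHz ≤ fs/2 = 6.25 MHz, passes unchanged.
53 MHz mod fs = 3 MHz.
3 MHz ≤ fs/2 = 6.25 MHz, appears at 3 MHz.
Distinct values: {1.5 MHz, 3 MHz, 5 MHz} → 3.

3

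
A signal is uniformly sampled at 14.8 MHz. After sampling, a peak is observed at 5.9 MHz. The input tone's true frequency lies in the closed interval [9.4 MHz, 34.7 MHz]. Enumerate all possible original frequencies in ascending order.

Frequencies that alias to 5.9 MHz are k·fs ± 5.9 MHz for integer k ≥ 0.
k=0: 5.9 MHz.
k=1: 8.9 MHz, 20.7 MHz.
k=2: 23.7 MHz, 35.5 MHz.
k=3: 38.5 MHz, 50.3 MHz.
Within [9.4 MHz, 34.7 MHz]: 20.7 MHz, 23.7 MHz.

20.7 MHz, 23.7 MHz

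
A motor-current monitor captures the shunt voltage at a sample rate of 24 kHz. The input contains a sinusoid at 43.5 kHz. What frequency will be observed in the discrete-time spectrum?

4.5 kHz

43.5 kHz mod fs = 19.5 kHz.
19.5 kHz > fs/2 = 12 kHz, folds to fs − 19.5 kHz = 4.5 kHz.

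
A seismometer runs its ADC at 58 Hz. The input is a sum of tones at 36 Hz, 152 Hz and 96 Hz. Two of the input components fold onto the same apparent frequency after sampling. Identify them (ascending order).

36 Hz, 152 Hz

fs/2 = 29 Hz.
36 Hz > fs/2 = 29 Hz, folds to fs − 36 Hz = 22 Hz.
152 Hz mod fs = 36 Hz.
36 Hz > fs/2 = 29 Hz, folds to fs − 36 Hz = 22 Hz.
96 Hz mod fs = 38 Hz.
38 Hz > fs/2 = 29 Hz, folds to fs − 38 Hz = 20 Hz.
36 Hz and 152 Hz both map to 22 Hz.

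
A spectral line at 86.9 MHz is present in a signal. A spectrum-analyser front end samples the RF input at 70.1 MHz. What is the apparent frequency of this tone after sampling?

16.8 MHz

86.9 MHz mod fs = 16.8 MHz.
16.8 MHz ≤ fs/2 = 35.05 MHz, appears at 16.8 MHz.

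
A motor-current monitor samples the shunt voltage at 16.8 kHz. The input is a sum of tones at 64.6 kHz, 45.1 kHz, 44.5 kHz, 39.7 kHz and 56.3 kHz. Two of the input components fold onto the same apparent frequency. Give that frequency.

5.9 kHz

fs/2 = 8.4 kHz.
64.6 kHz mod fs = 14.2 kHz.
14.2 kHz > fs/2 = 8.4 kHz, folds to fs − 14.2 kHz = 2.6 kHz.
45.1 kHz mod fs = 11.5 kHz.
11.5 kHz > fs/2 = 8.4 kHz, folds to fs − 11.5 kHz = 5.3 kHz.
44.5 kHz mod fs = 10.9 kHz.
10.9 kHz > fs/2 = 8.4 kHz, folds to fs − 10.9 kHz = 5.9 kHz.
39.7 kHz mod fs = 6.1 kHz.
6.1 kHz ≤ fs/2 = 8.4 kHz, appears at 6.1 kHz.
56.3 kHz mod fs = 5.9 kHz.
5.9 kHz ≤ fs/2 = 8.4 kHz, appears at 5.9 kHz.
44.5 kHz and 56.3 kHz both map to 5.9 kHz.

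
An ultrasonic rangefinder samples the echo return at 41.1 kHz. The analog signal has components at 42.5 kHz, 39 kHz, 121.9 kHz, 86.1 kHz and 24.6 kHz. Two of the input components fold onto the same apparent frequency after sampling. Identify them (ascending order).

42.5 kHz, 121.9 kHz

fs/2 = 20.55 kHz.
42.5 kHz mod fs = 1.4 kHz.
1.4 kHz ≤ fs/2 = 20.55 kHz, appears at 1.4 kHz.
39 kHz > fs/2 = 20.55 kHz, folds to fs − 39 kHz = 2.1 kHz.
121.9 kHz mod fs = 39.7 kHz.
39.7 kHz > fs/2 = 20.55 kHz, folds to fs − 39.7 kHz = 1.4 kHz.
86.1 kHz mod fs = 3.9 kHz.
3.9 kHz ≤ fs/2 = 20.55 kHz, appears at 3.9 kHz.
24.6 kHz > fs/2 = 20.55 kHz, folds to fs − 24.6 kHz = 16.5 kHz.
42.5 kHz and 121.9 kHz both map to 1.4 kHz.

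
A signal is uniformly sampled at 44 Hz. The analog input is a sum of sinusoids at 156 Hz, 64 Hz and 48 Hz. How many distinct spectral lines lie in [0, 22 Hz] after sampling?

2

fs/2 = 22 Hz.
156 Hz mod fs = 24 Hz.
24 Hz > fs/2 = 22 Hz, folds to fs − 24 Hz = 20 Hz.
64 Hz mod fs = 20 Hz.
20 Hz ≤ fs/2 = 22 Hz, appears at 20 Hz.
48 Hz mod fs = 4 Hz.
4 Hz ≤ fs/2 = 22 Hz, appears at 4 Hz.
Distinct values: {4 Hz, 20 Hz} → 2.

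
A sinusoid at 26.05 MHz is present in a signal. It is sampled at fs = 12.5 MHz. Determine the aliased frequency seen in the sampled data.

26.05 MHz mod fs = 1.05 MHz.
1.05 MHz ≤ fs/2 = 6.25 MHz, appears at 1.05 MHz.

1.05 MHz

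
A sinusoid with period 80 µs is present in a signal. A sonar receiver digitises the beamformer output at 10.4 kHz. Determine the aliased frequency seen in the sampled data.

2.1 kHz

T = 80 µs → f = 1/T = 12.5 kHz.
12.5 kHz mod fs = 2.1 kHz.
2.1 kHz ≤ fs/2 = 5.2 kHz, appears at 2.1 kHz.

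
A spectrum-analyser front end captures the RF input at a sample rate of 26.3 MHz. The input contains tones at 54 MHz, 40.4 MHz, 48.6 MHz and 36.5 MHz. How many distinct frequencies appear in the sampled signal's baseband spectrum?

4

fs/2 = 13.15 MHz.
54 MHz mod fs = 1.4 MHz.
1.4 MHz ≤ fs/2 = 13.15 MHz, appears at 1.4 MHz.
40.4 MHz mod fs = 14.1 MHz.
14.1 MHz > fs/2 = 13.15 MHz, folds to fs − 14.1 MHz = 12.2 MHz.
48.6 MHz mod fs = 22.3 MHz.
22.3 MHz > fs/2 = 13.15 MHz, folds to fs − 22.3 MHz = 4 MHz.
36.5 MHz mod fs = 10.2 MHz.
10.2 MHz ≤ fs/2 = 13.15 MHz, appears at 10.2 MHz.
Distinct values: {1.4 MHz, 4 MHz, 10.2 MHz, 12.2 MHz} → 4.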